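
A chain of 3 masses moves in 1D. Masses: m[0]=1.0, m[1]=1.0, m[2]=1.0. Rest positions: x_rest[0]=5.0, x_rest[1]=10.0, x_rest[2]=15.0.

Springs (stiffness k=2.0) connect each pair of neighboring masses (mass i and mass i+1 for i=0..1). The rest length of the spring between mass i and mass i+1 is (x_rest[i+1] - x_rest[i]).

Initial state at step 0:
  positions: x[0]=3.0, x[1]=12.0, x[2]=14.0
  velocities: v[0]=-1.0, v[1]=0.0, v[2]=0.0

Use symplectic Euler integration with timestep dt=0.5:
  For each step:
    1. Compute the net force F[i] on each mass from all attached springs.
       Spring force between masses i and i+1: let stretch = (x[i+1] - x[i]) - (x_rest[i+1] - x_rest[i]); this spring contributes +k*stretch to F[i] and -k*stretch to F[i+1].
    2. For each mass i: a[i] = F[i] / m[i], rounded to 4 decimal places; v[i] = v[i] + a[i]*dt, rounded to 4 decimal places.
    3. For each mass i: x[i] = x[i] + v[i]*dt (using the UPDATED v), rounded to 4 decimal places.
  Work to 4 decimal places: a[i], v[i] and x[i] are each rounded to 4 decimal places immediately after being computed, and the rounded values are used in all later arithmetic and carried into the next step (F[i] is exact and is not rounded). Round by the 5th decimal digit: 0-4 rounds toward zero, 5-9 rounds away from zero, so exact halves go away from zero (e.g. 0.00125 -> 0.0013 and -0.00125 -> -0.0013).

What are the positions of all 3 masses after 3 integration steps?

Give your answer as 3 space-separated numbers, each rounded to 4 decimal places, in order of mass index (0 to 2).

Answer: 4.5000 8.7500 14.2500

Derivation:
Step 0: x=[3.0000 12.0000 14.0000] v=[-1.0000 0.0000 0.0000]
Step 1: x=[4.5000 8.5000 15.5000] v=[3.0000 -7.0000 3.0000]
Step 2: x=[5.5000 6.5000 16.0000] v=[2.0000 -4.0000 1.0000]
Step 3: x=[4.5000 8.7500 14.2500] v=[-2.0000 4.5000 -3.5000]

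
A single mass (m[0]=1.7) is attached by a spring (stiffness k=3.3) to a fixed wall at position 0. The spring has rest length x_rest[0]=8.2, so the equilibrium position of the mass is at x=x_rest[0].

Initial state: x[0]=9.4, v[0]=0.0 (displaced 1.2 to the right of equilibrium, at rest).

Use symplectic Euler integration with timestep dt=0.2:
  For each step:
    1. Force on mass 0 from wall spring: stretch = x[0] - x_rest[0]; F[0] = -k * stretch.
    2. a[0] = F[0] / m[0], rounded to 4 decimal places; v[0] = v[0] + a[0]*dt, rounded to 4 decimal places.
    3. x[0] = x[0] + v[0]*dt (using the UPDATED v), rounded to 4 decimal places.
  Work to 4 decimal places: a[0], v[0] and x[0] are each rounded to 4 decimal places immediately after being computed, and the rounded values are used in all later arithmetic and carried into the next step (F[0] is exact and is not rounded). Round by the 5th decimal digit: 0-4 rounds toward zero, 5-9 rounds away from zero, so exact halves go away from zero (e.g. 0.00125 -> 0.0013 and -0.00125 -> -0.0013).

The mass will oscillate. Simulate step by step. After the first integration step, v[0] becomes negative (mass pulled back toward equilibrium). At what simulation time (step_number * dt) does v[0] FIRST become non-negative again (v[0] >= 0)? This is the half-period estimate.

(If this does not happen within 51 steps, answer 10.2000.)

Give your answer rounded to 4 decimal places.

Step 0: x=[9.4000] v=[0.0000]
Step 1: x=[9.3068] v=[-0.4659]
Step 2: x=[9.1277] v=[-0.8956]
Step 3: x=[8.8765] v=[-1.2558]
Step 4: x=[8.5728] v=[-1.5184]
Step 5: x=[8.2402] v=[-1.6631]
Step 6: x=[7.9045] v=[-1.6787]
Step 7: x=[7.5917] v=[-1.5640]
Step 8: x=[7.3261] v=[-1.3278]
Step 9: x=[7.1284] v=[-0.9885]
Step 10: x=[7.0139] v=[-0.5725]
Step 11: x=[6.9915] v=[-0.1120]
Step 12: x=[7.0629] v=[0.3572]
First v>=0 after going negative at step 12, time=2.4000

Answer: 2.4000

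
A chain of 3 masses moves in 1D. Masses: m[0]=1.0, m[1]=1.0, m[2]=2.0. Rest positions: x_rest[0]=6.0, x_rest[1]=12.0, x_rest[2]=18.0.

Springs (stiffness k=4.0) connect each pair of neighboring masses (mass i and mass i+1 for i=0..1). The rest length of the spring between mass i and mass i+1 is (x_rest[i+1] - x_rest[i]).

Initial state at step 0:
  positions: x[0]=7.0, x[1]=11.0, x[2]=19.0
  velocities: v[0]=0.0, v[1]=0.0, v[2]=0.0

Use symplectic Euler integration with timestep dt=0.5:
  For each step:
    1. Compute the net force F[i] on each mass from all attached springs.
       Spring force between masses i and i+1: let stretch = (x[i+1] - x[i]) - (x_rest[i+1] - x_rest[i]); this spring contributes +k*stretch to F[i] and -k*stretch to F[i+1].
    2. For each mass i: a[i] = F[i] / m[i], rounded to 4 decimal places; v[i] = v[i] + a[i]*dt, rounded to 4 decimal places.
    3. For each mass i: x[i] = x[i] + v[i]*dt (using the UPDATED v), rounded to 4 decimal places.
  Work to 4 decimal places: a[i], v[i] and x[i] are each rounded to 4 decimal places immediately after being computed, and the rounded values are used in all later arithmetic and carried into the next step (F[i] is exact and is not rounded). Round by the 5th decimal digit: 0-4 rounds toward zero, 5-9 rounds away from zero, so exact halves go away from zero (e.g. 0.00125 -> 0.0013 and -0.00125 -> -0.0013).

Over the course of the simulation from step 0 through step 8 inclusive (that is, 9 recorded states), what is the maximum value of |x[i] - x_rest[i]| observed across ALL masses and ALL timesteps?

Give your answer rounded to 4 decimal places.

Step 0: x=[7.0000 11.0000 19.0000] v=[0.0000 0.0000 0.0000]
Step 1: x=[5.0000 15.0000 18.0000] v=[-4.0000 8.0000 -2.0000]
Step 2: x=[7.0000 12.0000 18.5000] v=[4.0000 -6.0000 1.0000]
Step 3: x=[8.0000 10.5000 18.7500] v=[2.0000 -3.0000 0.5000]
Step 4: x=[5.5000 14.7500 17.8750] v=[-5.0000 8.5000 -1.7500]
Step 5: x=[6.2500 12.8750 18.4375] v=[1.5000 -3.7500 1.1250]
Step 6: x=[7.6250 9.9375 19.2188] v=[2.7500 -5.8750 1.5625]
Step 7: x=[5.3125 13.9688 18.3594] v=[-4.6250 8.0626 -1.7188]
Step 8: x=[5.6563 13.7344 18.3047] v=[0.6876 -0.4688 -0.1094]
Max displacement = 3.0000

Answer: 3.0000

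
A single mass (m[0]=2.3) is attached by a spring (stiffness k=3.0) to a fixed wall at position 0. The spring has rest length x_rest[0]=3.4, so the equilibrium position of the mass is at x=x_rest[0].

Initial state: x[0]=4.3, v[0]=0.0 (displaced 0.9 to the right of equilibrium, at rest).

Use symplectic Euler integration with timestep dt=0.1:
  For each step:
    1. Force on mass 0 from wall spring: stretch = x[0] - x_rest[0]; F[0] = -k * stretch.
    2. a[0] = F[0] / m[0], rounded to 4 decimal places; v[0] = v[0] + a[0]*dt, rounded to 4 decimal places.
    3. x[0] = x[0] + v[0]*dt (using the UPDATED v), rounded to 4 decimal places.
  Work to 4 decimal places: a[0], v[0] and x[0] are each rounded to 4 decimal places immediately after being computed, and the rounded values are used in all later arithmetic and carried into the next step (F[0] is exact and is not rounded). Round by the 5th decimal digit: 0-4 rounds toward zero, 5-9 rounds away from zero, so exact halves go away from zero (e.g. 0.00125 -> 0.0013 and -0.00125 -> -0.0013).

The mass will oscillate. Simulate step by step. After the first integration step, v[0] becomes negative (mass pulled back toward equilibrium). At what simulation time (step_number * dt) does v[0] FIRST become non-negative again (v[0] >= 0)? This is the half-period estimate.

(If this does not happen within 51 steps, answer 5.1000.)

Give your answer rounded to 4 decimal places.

Step 0: x=[4.3000] v=[0.0000]
Step 1: x=[4.2883] v=[-0.1174]
Step 2: x=[4.2650] v=[-0.2333]
Step 3: x=[4.2304] v=[-0.3461]
Step 4: x=[4.1850] v=[-0.4544]
Step 5: x=[4.1293] v=[-0.5568]
Step 6: x=[4.0641] v=[-0.6519]
Step 7: x=[3.9903] v=[-0.7385]
Step 8: x=[3.9088] v=[-0.8155]
Step 9: x=[3.8206] v=[-0.8819]
Step 10: x=[3.7269] v=[-0.9368]
Step 11: x=[3.6290] v=[-0.9794]
Step 12: x=[3.5281] v=[-1.0093]
Step 13: x=[3.4255] v=[-1.0260]
Step 14: x=[3.3226] v=[-1.0293]
Step 15: x=[3.2207] v=[-1.0192]
Step 16: x=[3.1211] v=[-0.9958]
Step 17: x=[3.0252] v=[-0.9594]
Step 18: x=[2.9342] v=[-0.9105]
Step 19: x=[2.8492] v=[-0.8497]
Step 20: x=[2.7714] v=[-0.7779]
Step 21: x=[2.7018] v=[-0.6959]
Step 22: x=[2.6413] v=[-0.6048]
Step 23: x=[2.5907] v=[-0.5058]
Step 24: x=[2.5507] v=[-0.4002]
Step 25: x=[2.5218] v=[-0.2894]
Step 26: x=[2.5043] v=[-0.1749]
Step 27: x=[2.4985] v=[-0.0581]
Step 28: x=[2.5045] v=[0.0595]
First v>=0 after going negative at step 28, time=2.8000

Answer: 2.8000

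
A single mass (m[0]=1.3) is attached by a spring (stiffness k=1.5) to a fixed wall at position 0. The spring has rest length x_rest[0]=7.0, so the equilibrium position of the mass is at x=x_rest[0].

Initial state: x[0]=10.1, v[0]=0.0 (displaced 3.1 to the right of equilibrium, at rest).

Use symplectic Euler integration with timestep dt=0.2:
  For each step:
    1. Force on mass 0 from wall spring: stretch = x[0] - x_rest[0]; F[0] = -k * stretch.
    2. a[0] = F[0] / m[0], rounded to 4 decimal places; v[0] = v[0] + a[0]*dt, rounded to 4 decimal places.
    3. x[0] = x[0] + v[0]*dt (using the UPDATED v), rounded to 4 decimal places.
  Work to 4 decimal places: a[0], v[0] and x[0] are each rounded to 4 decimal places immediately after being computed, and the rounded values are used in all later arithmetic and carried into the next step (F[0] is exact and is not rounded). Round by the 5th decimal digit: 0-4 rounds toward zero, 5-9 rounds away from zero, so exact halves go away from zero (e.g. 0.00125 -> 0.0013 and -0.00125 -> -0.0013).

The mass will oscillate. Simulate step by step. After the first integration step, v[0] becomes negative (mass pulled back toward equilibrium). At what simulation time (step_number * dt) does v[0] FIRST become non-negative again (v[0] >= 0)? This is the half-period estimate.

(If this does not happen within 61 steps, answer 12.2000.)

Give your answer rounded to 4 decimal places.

Answer: 3.0000

Derivation:
Step 0: x=[10.1000] v=[0.0000]
Step 1: x=[9.9569] v=[-0.7154]
Step 2: x=[9.6773] v=[-1.3978]
Step 3: x=[9.2742] v=[-2.0156]
Step 4: x=[8.7661] v=[-2.5404]
Step 5: x=[8.1765] v=[-2.9480]
Step 6: x=[7.5326] v=[-3.2195]
Step 7: x=[6.8641] v=[-3.3424]
Step 8: x=[6.2019] v=[-3.3110]
Step 9: x=[5.5765] v=[-3.1268]
Step 10: x=[5.0168] v=[-2.7983]
Step 11: x=[4.5487] v=[-2.3406]
Step 12: x=[4.1937] v=[-1.7749]
Step 13: x=[3.9682] v=[-1.1273]
Step 14: x=[3.8827] v=[-0.4277]
Step 15: x=[3.9410] v=[0.2917]
First v>=0 after going negative at step 15, time=3.0000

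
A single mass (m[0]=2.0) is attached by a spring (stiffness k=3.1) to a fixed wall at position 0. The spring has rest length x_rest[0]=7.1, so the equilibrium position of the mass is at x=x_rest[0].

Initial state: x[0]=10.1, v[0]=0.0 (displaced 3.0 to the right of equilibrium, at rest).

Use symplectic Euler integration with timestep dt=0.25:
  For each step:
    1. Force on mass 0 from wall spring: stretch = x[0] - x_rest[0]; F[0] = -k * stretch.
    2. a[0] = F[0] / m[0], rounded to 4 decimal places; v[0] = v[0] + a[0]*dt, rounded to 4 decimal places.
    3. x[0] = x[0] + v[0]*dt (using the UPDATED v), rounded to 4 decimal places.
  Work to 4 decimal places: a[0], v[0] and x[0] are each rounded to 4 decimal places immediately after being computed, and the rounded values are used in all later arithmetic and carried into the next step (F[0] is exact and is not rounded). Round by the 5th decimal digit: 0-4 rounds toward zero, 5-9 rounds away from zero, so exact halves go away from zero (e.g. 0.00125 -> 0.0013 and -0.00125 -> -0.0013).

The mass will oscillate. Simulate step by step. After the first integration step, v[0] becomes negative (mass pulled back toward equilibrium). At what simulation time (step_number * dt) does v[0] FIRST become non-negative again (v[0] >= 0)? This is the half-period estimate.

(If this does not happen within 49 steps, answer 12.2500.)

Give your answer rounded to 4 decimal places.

Step 0: x=[10.1000] v=[0.0000]
Step 1: x=[9.8094] v=[-1.1625]
Step 2: x=[9.2563] v=[-2.2124]
Step 3: x=[8.4943] v=[-3.0480]
Step 4: x=[7.5972] v=[-3.5883]
Step 5: x=[6.6520] v=[-3.7810]
Step 6: x=[5.7502] v=[-3.6074]
Step 7: x=[4.9791] v=[-3.0844]
Step 8: x=[4.4135] v=[-2.2626]
Step 9: x=[4.1081] v=[-1.2216]
Step 10: x=[4.0925] v=[-0.0623]
Step 11: x=[4.3683] v=[1.1031]
First v>=0 after going negative at step 11, time=2.7500

Answer: 2.7500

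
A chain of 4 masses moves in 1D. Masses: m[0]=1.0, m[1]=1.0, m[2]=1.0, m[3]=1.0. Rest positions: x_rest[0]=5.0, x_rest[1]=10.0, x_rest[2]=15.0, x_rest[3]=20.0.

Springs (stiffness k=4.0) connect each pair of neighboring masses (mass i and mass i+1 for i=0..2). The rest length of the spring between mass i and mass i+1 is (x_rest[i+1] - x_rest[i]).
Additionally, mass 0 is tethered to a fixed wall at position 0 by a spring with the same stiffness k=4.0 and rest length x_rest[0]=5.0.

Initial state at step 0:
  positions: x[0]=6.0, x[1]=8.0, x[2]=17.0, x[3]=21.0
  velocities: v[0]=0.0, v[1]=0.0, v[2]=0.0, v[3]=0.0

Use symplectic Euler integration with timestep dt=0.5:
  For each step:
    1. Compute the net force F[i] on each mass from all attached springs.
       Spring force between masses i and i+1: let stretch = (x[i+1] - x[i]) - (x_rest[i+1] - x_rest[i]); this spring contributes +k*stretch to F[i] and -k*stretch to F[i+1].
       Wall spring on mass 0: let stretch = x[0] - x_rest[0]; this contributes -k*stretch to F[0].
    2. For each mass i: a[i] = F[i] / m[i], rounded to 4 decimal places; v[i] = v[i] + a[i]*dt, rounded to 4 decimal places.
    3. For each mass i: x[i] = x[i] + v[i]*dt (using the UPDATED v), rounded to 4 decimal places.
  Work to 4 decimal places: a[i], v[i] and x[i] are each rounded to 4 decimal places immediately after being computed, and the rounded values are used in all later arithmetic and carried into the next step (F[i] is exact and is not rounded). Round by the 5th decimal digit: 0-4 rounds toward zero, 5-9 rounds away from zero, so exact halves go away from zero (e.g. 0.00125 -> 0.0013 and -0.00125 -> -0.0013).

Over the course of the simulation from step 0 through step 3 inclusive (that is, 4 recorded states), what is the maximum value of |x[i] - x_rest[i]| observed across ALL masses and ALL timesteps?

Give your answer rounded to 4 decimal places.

Answer: 5.0000

Derivation:
Step 0: x=[6.0000 8.0000 17.0000 21.0000] v=[0.0000 0.0000 0.0000 0.0000]
Step 1: x=[2.0000 15.0000 12.0000 22.0000] v=[-8.0000 14.0000 -10.0000 2.0000]
Step 2: x=[9.0000 6.0000 20.0000 18.0000] v=[14.0000 -18.0000 16.0000 -8.0000]
Step 3: x=[4.0000 14.0000 12.0000 21.0000] v=[-10.0000 16.0000 -16.0000 6.0000]
Max displacement = 5.0000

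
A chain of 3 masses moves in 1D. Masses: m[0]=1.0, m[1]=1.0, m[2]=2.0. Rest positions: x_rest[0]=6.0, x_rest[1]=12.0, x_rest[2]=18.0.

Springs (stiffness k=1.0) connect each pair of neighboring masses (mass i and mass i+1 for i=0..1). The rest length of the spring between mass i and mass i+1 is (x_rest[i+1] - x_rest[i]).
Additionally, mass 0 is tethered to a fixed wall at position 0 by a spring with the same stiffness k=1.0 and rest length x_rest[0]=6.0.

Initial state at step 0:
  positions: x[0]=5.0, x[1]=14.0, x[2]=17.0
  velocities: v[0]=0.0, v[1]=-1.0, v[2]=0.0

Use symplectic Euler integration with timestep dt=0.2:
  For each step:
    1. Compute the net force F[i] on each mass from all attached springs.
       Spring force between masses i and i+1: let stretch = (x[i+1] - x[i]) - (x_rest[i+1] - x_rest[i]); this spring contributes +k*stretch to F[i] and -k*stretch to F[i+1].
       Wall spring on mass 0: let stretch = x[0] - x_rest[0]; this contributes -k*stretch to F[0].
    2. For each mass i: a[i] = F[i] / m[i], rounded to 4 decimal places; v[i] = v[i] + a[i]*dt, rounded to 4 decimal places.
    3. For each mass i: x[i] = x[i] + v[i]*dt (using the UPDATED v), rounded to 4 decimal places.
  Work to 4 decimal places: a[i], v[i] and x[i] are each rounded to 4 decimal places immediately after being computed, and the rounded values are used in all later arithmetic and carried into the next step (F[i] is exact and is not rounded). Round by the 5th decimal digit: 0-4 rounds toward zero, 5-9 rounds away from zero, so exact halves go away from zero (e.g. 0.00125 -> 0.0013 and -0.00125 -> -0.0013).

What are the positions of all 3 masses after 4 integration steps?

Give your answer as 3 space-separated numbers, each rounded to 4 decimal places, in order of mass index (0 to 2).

Answer: 6.2115 11.3465 17.4771

Derivation:
Step 0: x=[5.0000 14.0000 17.0000] v=[0.0000 -1.0000 0.0000]
Step 1: x=[5.1600 13.5600 17.0600] v=[0.8000 -2.2000 0.3000]
Step 2: x=[5.4496 12.9240 17.1700] v=[1.4480 -3.1800 0.5500]
Step 3: x=[5.8202 12.1589 17.3151] v=[1.8530 -3.8257 0.7254]
Step 4: x=[6.2115 11.3465 17.4771] v=[1.9567 -4.0622 0.8098]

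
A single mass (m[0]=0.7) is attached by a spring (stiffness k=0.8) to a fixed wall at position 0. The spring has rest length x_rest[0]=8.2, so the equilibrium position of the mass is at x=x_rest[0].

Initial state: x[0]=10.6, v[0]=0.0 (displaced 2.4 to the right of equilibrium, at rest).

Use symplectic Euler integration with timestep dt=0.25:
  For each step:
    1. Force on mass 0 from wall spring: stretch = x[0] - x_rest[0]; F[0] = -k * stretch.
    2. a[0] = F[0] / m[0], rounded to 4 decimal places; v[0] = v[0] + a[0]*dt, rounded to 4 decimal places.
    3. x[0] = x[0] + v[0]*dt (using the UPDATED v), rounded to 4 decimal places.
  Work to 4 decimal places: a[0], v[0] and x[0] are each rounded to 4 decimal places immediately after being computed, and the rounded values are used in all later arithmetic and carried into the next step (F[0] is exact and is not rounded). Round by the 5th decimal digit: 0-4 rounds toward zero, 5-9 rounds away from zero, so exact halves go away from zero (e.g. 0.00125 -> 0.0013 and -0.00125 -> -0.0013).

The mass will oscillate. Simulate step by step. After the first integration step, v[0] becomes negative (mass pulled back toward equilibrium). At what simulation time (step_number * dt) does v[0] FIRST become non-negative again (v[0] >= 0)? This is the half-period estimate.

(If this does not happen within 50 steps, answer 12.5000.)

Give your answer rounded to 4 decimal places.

Step 0: x=[10.6000] v=[0.0000]
Step 1: x=[10.4286] v=[-0.6857]
Step 2: x=[10.0980] v=[-1.3225]
Step 3: x=[9.6318] v=[-1.8648]
Step 4: x=[9.0633] v=[-2.2739]
Step 5: x=[8.4332] v=[-2.5206]
Step 6: x=[7.7864] v=[-2.5872]
Step 7: x=[7.1692] v=[-2.4690]
Step 8: x=[6.6256] v=[-2.1745]
Step 9: x=[6.1944] v=[-1.7247]
Step 10: x=[5.9065] v=[-1.1517]
Step 11: x=[5.7824] v=[-0.4964]
Step 12: x=[5.8310] v=[0.1944]
First v>=0 after going negative at step 12, time=3.0000

Answer: 3.0000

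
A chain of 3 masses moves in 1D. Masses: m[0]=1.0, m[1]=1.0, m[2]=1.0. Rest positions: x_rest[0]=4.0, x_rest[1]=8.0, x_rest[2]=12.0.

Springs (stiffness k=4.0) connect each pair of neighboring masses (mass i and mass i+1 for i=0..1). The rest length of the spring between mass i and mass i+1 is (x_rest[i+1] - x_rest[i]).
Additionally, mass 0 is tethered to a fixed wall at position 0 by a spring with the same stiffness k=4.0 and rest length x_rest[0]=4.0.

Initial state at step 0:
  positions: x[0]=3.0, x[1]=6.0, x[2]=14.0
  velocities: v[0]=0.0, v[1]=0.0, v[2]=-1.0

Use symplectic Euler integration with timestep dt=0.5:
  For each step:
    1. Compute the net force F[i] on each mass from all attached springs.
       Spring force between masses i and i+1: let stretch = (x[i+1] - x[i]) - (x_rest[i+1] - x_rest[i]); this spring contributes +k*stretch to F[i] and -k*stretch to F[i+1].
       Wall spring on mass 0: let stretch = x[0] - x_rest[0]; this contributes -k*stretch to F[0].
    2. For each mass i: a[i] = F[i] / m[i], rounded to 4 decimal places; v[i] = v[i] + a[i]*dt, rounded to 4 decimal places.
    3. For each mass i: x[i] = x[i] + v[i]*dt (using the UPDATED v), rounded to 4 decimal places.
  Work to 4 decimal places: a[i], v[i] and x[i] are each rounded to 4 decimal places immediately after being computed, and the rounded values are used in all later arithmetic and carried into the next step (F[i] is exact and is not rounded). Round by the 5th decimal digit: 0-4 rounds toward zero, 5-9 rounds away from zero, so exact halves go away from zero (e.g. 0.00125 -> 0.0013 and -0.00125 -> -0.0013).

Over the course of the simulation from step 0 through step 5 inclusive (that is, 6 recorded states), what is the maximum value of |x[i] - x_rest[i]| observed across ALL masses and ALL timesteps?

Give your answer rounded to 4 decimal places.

Step 0: x=[3.0000 6.0000 14.0000] v=[0.0000 0.0000 -1.0000]
Step 1: x=[3.0000 11.0000 9.5000] v=[0.0000 10.0000 -9.0000]
Step 2: x=[8.0000 6.5000 10.5000] v=[10.0000 -9.0000 2.0000]
Step 3: x=[3.5000 7.5000 11.5000] v=[-9.0000 2.0000 2.0000]
Step 4: x=[-0.5000 8.5000 12.5000] v=[-8.0000 2.0000 2.0000]
Step 5: x=[5.0000 4.5000 13.5000] v=[11.0000 -8.0000 2.0000]
Max displacement = 4.5000

Answer: 4.5000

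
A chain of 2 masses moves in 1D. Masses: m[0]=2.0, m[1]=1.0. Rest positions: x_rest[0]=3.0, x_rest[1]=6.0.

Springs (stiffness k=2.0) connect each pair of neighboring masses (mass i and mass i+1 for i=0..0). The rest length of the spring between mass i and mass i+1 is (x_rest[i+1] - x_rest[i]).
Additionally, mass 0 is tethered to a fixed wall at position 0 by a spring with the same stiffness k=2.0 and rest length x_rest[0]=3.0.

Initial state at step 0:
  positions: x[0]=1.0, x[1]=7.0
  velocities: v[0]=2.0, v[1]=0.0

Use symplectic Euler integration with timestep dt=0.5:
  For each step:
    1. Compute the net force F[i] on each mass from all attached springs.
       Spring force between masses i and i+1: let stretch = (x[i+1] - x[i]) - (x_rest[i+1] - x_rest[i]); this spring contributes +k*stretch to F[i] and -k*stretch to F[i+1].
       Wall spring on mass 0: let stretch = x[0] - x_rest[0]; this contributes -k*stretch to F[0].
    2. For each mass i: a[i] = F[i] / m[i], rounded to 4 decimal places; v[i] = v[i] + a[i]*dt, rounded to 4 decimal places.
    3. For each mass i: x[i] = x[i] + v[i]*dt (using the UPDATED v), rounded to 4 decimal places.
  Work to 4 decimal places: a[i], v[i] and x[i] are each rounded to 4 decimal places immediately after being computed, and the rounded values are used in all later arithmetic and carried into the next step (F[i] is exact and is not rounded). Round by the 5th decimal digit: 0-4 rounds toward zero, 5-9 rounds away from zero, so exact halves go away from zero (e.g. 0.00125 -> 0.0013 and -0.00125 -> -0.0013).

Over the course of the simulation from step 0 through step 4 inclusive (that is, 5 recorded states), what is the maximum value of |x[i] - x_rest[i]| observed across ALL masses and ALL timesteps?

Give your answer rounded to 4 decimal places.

Step 0: x=[1.0000 7.0000] v=[2.0000 0.0000]
Step 1: x=[3.2500 5.5000] v=[4.5000 -3.0000]
Step 2: x=[5.2500 4.3750] v=[4.0000 -2.2500]
Step 3: x=[5.7188 5.1875] v=[0.9375 1.6250]
Step 4: x=[4.6250 7.7657] v=[-2.1876 5.1563]
Max displacement = 2.7188

Answer: 2.7188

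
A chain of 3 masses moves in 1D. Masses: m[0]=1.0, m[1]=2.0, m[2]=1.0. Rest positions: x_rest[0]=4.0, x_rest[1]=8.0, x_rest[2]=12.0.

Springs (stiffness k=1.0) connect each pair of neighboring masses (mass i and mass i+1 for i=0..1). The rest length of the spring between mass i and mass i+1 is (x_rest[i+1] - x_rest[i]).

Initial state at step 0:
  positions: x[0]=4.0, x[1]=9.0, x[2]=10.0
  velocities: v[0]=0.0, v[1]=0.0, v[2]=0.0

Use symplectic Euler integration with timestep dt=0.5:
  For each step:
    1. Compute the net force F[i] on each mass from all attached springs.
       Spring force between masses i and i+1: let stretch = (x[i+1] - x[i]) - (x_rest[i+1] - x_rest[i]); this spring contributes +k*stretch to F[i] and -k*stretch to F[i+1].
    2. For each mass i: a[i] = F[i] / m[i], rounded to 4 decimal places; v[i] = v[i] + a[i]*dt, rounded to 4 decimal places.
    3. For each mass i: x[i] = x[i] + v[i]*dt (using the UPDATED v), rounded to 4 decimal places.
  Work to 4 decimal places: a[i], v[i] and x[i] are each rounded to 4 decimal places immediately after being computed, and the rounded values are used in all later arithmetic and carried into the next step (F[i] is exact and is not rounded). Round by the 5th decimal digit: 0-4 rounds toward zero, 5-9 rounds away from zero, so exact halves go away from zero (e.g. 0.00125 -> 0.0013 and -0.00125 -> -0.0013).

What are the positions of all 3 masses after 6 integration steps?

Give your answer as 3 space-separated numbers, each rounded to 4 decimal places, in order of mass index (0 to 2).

Step 0: x=[4.0000 9.0000 10.0000] v=[0.0000 0.0000 0.0000]
Step 1: x=[4.2500 8.5000 10.7500] v=[0.5000 -1.0000 1.5000]
Step 2: x=[4.5625 7.7500 11.9375] v=[0.6250 -1.5000 2.3750]
Step 3: x=[4.6719 7.1250 13.0782] v=[0.2188 -1.2500 2.2813]
Step 4: x=[4.3946 6.9375 13.7306] v=[-0.5547 -0.3750 1.3047]
Step 5: x=[3.7530 7.2813 13.6847] v=[-1.2833 0.6876 -0.0919]
Step 6: x=[2.9934 7.9845 13.0379] v=[-1.5192 1.4064 -1.2936]

Answer: 2.9934 7.9845 13.0379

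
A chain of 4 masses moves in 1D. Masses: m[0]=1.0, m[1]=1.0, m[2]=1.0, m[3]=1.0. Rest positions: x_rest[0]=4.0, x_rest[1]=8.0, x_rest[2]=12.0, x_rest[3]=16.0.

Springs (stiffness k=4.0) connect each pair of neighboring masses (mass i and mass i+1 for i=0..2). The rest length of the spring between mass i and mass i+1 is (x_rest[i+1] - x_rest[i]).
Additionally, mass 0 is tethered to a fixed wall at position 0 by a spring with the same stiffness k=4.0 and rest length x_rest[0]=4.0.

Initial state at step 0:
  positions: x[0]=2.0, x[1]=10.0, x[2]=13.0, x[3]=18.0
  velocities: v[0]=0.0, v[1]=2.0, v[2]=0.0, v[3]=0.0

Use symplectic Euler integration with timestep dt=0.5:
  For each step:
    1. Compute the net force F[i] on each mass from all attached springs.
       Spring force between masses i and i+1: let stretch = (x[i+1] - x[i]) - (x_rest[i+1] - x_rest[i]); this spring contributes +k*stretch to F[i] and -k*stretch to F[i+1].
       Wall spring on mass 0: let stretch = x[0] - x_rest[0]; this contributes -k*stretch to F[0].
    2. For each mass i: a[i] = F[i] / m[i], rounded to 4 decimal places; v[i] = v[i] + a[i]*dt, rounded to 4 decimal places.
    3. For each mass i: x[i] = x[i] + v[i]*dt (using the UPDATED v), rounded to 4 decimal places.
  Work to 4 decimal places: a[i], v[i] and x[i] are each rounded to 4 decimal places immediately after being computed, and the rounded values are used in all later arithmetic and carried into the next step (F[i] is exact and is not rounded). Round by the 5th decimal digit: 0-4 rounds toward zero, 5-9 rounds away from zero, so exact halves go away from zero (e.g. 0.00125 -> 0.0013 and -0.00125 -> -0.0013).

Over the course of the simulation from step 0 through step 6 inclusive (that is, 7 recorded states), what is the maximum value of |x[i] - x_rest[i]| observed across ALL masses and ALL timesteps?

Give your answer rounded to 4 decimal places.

Step 0: x=[2.0000 10.0000 13.0000 18.0000] v=[0.0000 2.0000 0.0000 0.0000]
Step 1: x=[8.0000 6.0000 15.0000 17.0000] v=[12.0000 -8.0000 4.0000 -2.0000]
Step 2: x=[4.0000 13.0000 10.0000 18.0000] v=[-8.0000 14.0000 -10.0000 2.0000]
Step 3: x=[5.0000 8.0000 16.0000 15.0000] v=[2.0000 -10.0000 12.0000 -6.0000]
Step 4: x=[4.0000 8.0000 13.0000 17.0000] v=[-2.0000 0.0000 -6.0000 4.0000]
Step 5: x=[3.0000 9.0000 9.0000 19.0000] v=[-2.0000 2.0000 -8.0000 4.0000]
Step 6: x=[5.0000 4.0000 15.0000 15.0000] v=[4.0000 -10.0000 12.0000 -8.0000]
Max displacement = 5.0000

Answer: 5.0000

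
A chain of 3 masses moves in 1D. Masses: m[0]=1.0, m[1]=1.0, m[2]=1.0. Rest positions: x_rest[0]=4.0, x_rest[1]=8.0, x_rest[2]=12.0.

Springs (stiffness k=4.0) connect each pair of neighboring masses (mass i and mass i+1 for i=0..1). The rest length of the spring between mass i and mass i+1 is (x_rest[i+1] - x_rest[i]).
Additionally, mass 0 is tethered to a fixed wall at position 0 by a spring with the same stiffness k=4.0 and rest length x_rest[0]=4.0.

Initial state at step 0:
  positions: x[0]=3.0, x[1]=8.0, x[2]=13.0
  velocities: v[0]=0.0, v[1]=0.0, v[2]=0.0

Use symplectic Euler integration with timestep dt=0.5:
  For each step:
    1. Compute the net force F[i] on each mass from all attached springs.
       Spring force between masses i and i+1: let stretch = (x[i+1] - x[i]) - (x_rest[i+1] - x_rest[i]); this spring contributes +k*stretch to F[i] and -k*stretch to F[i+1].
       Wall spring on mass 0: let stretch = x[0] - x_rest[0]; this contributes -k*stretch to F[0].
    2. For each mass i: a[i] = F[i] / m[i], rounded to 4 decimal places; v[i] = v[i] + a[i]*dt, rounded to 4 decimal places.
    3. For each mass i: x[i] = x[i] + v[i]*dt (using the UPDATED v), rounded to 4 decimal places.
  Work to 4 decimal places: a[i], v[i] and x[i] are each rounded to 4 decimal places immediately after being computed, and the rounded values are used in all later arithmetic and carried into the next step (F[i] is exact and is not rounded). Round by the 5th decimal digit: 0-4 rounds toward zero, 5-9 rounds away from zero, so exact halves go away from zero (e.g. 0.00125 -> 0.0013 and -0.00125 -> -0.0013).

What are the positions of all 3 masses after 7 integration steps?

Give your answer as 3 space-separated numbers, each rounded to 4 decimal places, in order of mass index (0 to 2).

Answer: 5.0000 8.0000 11.0000

Derivation:
Step 0: x=[3.0000 8.0000 13.0000] v=[0.0000 0.0000 0.0000]
Step 1: x=[5.0000 8.0000 12.0000] v=[4.0000 0.0000 -2.0000]
Step 2: x=[5.0000 9.0000 11.0000] v=[0.0000 2.0000 -2.0000]
Step 3: x=[4.0000 8.0000 12.0000] v=[-2.0000 -2.0000 2.0000]
Step 4: x=[3.0000 7.0000 13.0000] v=[-2.0000 -2.0000 2.0000]
Step 5: x=[3.0000 8.0000 12.0000] v=[0.0000 2.0000 -2.0000]
Step 6: x=[5.0000 8.0000 11.0000] v=[4.0000 0.0000 -2.0000]
Step 7: x=[5.0000 8.0000 11.0000] v=[0.0000 0.0000 0.0000]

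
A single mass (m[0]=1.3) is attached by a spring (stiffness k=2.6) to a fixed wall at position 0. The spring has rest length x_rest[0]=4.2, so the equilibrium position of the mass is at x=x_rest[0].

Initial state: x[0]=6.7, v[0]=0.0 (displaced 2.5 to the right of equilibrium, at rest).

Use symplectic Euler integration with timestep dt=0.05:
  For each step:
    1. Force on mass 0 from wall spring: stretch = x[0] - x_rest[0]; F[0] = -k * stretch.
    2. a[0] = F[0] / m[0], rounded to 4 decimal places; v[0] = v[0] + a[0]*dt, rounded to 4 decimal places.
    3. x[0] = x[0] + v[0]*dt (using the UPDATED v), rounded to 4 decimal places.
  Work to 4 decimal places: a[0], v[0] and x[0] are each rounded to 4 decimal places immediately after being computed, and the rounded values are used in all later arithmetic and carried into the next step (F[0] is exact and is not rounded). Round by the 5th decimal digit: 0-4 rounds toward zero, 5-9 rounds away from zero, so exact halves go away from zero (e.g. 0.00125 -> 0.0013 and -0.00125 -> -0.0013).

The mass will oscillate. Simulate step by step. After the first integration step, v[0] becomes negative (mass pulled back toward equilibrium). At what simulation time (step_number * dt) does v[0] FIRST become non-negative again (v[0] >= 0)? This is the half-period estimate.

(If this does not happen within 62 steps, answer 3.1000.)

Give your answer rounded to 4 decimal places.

Answer: 2.2500

Derivation:
Step 0: x=[6.7000] v=[0.0000]
Step 1: x=[6.6875] v=[-0.2500]
Step 2: x=[6.6626] v=[-0.4988]
Step 3: x=[6.6253] v=[-0.7451]
Step 4: x=[6.5759] v=[-0.9876]
Step 5: x=[6.5146] v=[-1.2252]
Step 6: x=[6.4418] v=[-1.4567]
Step 7: x=[6.3578] v=[-1.6809]
Step 8: x=[6.2630] v=[-1.8967]
Step 9: x=[6.1579] v=[-2.1030]
Step 10: x=[6.0430] v=[-2.2988]
Step 11: x=[5.9188] v=[-2.4831]
Step 12: x=[5.7861] v=[-2.6550]
Step 13: x=[5.6454] v=[-2.8136]
Step 14: x=[5.4975] v=[-2.9581]
Step 15: x=[5.3431] v=[-3.0879]
Step 16: x=[5.1830] v=[-3.2022]
Step 17: x=[5.0180] v=[-3.3005]
Step 18: x=[4.8489] v=[-3.3823]
Step 19: x=[4.6765] v=[-3.4472]
Step 20: x=[4.5018] v=[-3.4949]
Step 21: x=[4.3255] v=[-3.5251]
Step 22: x=[4.1486] v=[-3.5377]
Step 23: x=[3.9720] v=[-3.5326]
Step 24: x=[3.7965] v=[-3.5098]
Step 25: x=[3.6230] v=[-3.4695]
Step 26: x=[3.4524] v=[-3.4118]
Step 27: x=[3.2856] v=[-3.3370]
Step 28: x=[3.1233] v=[-3.2456]
Step 29: x=[2.9664] v=[-3.1379]
Step 30: x=[2.8157] v=[-3.0145]
Step 31: x=[2.6719] v=[-2.8761]
Step 32: x=[2.5357] v=[-2.7233]
Step 33: x=[2.4079] v=[-2.5569]
Step 34: x=[2.2890] v=[-2.3777]
Step 35: x=[2.1797] v=[-2.1866]
Step 36: x=[2.0805] v=[-1.9846]
Step 37: x=[1.9919] v=[-1.7727]
Step 38: x=[1.9143] v=[-1.5519]
Step 39: x=[1.8481] v=[-1.3233]
Step 40: x=[1.7937] v=[-1.0881]
Step 41: x=[1.7513] v=[-0.8475]
Step 42: x=[1.7212] v=[-0.6026]
Step 43: x=[1.7035] v=[-0.3547]
Step 44: x=[1.6982] v=[-0.1051]
Step 45: x=[1.7055] v=[0.1451]
First v>=0 after going negative at step 45, time=2.2500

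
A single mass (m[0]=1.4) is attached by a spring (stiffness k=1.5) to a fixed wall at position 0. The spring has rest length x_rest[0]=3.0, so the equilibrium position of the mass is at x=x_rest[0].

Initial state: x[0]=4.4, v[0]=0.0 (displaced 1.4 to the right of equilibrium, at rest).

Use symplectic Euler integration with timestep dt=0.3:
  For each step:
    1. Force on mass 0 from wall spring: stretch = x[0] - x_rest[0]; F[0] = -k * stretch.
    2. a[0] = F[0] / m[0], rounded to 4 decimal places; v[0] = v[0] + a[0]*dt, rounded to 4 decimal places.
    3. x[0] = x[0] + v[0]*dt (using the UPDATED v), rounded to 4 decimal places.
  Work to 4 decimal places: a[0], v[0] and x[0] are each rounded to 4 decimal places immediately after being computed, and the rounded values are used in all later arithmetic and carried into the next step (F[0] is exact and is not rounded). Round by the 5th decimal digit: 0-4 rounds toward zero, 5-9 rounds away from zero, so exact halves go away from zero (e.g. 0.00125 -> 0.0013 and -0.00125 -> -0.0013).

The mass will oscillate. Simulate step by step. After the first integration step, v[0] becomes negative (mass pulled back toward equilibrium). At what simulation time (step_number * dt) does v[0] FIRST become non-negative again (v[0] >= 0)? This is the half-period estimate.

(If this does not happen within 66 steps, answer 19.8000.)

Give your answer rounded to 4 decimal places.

Answer: 3.3000

Derivation:
Step 0: x=[4.4000] v=[0.0000]
Step 1: x=[4.2650] v=[-0.4500]
Step 2: x=[4.0080] v=[-0.8566]
Step 3: x=[3.6538] v=[-1.1806]
Step 4: x=[3.2366] v=[-1.3908]
Step 5: x=[2.7965] v=[-1.4669]
Step 6: x=[2.3761] v=[-1.4015]
Step 7: x=[2.0158] v=[-1.2010]
Step 8: x=[1.7504] v=[-0.8847]
Step 9: x=[1.6055] v=[-0.4830]
Step 10: x=[1.5951] v=[-0.0348]
Step 11: x=[1.7201] v=[0.4168]
First v>=0 after going negative at step 11, time=3.3000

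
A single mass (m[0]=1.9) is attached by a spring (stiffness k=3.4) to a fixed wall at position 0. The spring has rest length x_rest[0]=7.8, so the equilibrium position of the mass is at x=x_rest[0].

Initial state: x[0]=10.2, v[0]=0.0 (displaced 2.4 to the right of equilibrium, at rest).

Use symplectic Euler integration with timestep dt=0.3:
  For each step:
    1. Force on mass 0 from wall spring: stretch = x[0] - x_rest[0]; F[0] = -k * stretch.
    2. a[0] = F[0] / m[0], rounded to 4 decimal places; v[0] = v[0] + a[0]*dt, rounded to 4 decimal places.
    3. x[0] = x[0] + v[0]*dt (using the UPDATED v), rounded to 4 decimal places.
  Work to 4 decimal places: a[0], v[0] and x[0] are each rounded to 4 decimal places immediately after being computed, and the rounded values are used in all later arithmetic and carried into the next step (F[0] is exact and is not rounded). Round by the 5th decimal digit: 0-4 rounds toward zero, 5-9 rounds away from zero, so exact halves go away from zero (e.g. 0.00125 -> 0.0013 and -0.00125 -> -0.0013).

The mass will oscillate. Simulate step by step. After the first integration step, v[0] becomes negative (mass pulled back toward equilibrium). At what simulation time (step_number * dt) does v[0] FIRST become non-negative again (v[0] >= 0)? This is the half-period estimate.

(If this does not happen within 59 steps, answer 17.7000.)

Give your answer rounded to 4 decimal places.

Answer: 2.4000

Derivation:
Step 0: x=[10.2000] v=[0.0000]
Step 1: x=[9.8135] v=[-1.2884]
Step 2: x=[9.1027] v=[-2.3693]
Step 3: x=[8.1821] v=[-3.0686]
Step 4: x=[7.2000] v=[-3.2737]
Step 5: x=[6.3145] v=[-2.9516]
Step 6: x=[5.6683] v=[-2.1541]
Step 7: x=[5.3654] v=[-1.0097]
Step 8: x=[5.4546] v=[0.2973]
First v>=0 after going negative at step 8, time=2.4000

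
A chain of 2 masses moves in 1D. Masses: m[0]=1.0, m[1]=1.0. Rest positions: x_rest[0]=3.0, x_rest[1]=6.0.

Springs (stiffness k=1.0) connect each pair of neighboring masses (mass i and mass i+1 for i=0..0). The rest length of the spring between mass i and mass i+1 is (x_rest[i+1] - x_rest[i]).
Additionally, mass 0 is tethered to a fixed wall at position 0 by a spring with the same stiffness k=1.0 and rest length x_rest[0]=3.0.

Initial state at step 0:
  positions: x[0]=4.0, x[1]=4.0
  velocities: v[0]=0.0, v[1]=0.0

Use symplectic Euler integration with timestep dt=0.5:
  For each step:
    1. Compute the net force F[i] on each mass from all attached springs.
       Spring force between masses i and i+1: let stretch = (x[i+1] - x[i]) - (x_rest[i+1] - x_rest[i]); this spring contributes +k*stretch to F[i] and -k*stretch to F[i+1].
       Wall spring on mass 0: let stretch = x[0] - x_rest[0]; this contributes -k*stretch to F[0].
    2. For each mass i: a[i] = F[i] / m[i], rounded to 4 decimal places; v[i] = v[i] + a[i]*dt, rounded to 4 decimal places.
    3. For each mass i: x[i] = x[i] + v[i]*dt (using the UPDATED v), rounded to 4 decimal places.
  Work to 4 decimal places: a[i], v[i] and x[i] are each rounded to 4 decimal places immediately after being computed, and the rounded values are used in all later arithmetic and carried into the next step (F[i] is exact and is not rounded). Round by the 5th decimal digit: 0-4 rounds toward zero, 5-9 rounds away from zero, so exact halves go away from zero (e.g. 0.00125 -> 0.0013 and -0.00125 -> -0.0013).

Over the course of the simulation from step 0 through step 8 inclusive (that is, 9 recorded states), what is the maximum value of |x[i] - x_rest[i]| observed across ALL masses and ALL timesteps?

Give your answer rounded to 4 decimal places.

Answer: 2.1974

Derivation:
Step 0: x=[4.0000 4.0000] v=[0.0000 0.0000]
Step 1: x=[3.0000 4.7500] v=[-2.0000 1.5000]
Step 2: x=[1.6875 5.8125] v=[-2.6250 2.1250]
Step 3: x=[0.9844 6.5938] v=[-1.4063 1.5625]
Step 4: x=[1.4375 6.7227] v=[0.9062 0.2578]
Step 5: x=[2.8526 6.2803] v=[2.8301 -0.8848]
Step 6: x=[4.4115 5.7310] v=[3.1177 -1.0987]
Step 7: x=[5.1974 5.6018] v=[1.5717 -0.2585]
Step 8: x=[4.7850 6.1215] v=[-0.8248 1.0393]
Max displacement = 2.1974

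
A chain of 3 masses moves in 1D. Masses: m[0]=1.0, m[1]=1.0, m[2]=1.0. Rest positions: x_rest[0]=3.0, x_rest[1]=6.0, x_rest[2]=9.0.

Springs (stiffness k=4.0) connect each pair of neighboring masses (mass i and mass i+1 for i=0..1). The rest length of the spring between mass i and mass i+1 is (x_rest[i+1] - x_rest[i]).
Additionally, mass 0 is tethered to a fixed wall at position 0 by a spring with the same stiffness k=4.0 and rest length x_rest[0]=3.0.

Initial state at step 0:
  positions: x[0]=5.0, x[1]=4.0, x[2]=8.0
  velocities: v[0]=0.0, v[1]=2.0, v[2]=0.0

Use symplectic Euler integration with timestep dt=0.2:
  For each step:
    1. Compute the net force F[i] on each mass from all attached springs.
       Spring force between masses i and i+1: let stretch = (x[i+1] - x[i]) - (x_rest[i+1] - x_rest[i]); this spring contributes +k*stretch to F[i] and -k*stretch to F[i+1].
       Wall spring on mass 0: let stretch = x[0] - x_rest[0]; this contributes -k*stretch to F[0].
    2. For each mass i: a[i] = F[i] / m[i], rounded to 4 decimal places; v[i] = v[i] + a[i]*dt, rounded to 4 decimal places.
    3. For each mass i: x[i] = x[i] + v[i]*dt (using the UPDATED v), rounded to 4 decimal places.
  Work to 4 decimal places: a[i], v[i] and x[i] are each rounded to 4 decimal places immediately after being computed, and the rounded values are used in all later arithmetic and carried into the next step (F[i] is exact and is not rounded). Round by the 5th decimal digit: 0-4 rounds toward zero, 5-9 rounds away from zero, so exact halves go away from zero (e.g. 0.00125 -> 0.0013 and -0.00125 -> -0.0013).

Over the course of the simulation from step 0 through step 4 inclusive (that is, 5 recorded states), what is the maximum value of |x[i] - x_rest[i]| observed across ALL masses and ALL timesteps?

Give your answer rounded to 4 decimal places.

Step 0: x=[5.0000 4.0000 8.0000] v=[0.0000 2.0000 0.0000]
Step 1: x=[4.0400 5.2000 7.8400] v=[-4.8000 6.0000 -0.8000]
Step 2: x=[2.6192 6.6368 7.7376] v=[-7.1040 7.1840 -0.5120]
Step 3: x=[1.4221 7.6069 7.9391] v=[-5.9853 4.8506 1.0074]
Step 4: x=[0.9871 7.6406 8.5674] v=[-2.1751 0.1685 3.1416]
Max displacement = 2.0129

Answer: 2.0129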